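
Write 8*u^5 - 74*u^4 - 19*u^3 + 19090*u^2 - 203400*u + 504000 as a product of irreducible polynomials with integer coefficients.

By the rational root theorem, u = 15/4 is a root, so (4*u - 15) is a factor; dividing leaves 2*u^4 - 11*u^3 - 46*u^2 + 4600*u - 33600.
Continuing, u = -14 is a root, giving the factor (u + 14) and quotient 2*u^3 - 39*u^2 + 500*u - 2400.
Then u = 15/2 is a root, giving the factor (2*u - 15) and quotient u^2 - 12*u + 160.
The quadratic u^2 - 12*u + 160 has discriminant -496 < 0 and is irreducible over ℤ.

(2*u - 15)*(4*u - 15)*(u + 14)*(u^2 - 12*u + 160)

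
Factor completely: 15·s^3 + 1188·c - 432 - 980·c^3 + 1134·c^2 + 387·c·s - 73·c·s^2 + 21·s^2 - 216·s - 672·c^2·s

Group: 7·c·(-140·c^2 - 36·c·s - 78·c + 5·s^2 + 27·s + 36) + (3·s - 12)·(-140·c^2 - 36·c·s - 78·c + 5·s^2 + 27·s + 36); both groups contain (-140·c^2 - 36·c·s - 78·c + 5·s^2 + 27·s + 36), so (7·c + 3·s - 12) is a factor with cofactor -140·c^2 - 36·c·s - 78·c + 5·s^2 + 27·s + 36.
The cofactor groups again: -140·c^2 - 36·c·s - 78·c + 5·s^2 + 27·s + 36 = -10·c·(14·c + 5·s + 12) + (s + 3)·(14·c + 5·s + 12); both groups contain (14·c + 5·s + 12), giving -(10·c - s - 3)·(14·c + 5·s + 12).

-(10·c - s - 3)·(14·c + 5·s + 12)·(7·c + 3·s - 12)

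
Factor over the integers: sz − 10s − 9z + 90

Group as (sz − 10s) + (−9z + 90) = s(z − 10) − 9(z − 10).
Both groups share the factor (z − 10).

(s − 9)(z − 10)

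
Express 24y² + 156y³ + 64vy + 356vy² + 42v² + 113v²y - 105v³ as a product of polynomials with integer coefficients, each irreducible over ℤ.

Group: 3v(-35v² + 61vy + 14v + 78y² + 12y) + 2y(-35v² + 61vy + 14v + 78y² + 12y); both groups contain (-35v² + 61vy + 14v + 78y² + 12y), so (3v + 2y) is a factor with cofactor -35v² + 61vy + 14v + 78y² + 12y.
The cofactor groups again: -35v² + 61vy + 14v + 78y² + 12y = -5v(7v + 6y) + (13y + 2)(7v + 6y); both groups contain (7v + 6y), giving -(5v - 13y - 2)(7v + 6y).

-(3v + 2y)(5v - 13y - 2)(7v + 6y)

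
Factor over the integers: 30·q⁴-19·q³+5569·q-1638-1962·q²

By the rational root theorem, q = -9 is a root, so (q+9) is a factor; dividing leaves 30·q³-289·q²+639·q-182.
Next, q = 1/3 is a root, giving the factor (3·q-1) and quotient 10·q²-93·q+182.
The remaining quadratic factors as (2·q-13)(5·q-14).

(2·q-13)·(3·q-1)·(5·q-14)·(q+9)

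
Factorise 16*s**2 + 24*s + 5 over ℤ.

(4*s + 1)*(4*s + 5)

Need a pair with product 16·5 = 80 and sum 24: that's 4 and 20.
Split the middle term: 16*s**2 + 4*s + 20*s + 5 = 4*s*(4*s + 1) + 5*(4*s + 1).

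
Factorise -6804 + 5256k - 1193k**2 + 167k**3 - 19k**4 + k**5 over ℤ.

Among the possible rational roots, k = 9 is a root, so (k - 9) is a factor; dividing leaves k**4 - 10k**3 + 77k**2 - 500k + 756.
Next, k = 2 is a root, giving the factor (k - 2) and quotient k**3 - 8k**2 + 61k - 378.
Continuing, k = 7 is a root, so (k - 7) is a factor; dividing leaves k**2 - k + 54.
The quadratic k**2 - k + 54 has discriminant -215 < 0 and is irreducible over ℤ.

(k - 2)(k - 7)(k - 9)(k**2 - k + 54)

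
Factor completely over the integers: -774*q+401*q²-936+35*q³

(5*q-12)*(7*q+6)*(q+13)

By the rational root theorem, q = -6/7 is a root, giving the factor (7*q+6) and quotient 5*q²+53*q-156.
The remaining quadratic factors as (5*q-12)(q+13).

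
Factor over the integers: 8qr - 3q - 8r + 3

(8r - 3)(q - 1)

Group as (8qr - 3q) + (-8r + 3) = q(8r - 3) - (8r - 3).
Both groups share the factor (8r - 3).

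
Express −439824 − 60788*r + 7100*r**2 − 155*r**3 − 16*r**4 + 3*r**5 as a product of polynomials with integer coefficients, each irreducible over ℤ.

Testing divisors of the constant over divisors of the leading coefficient, r = 12 is a root, giving the factor (r − 12) and quotient 3*r**4 + 20*r**3 + 85*r**2 + 8120*r + 36652.
Continuing, r = −14 is a root, so (r + 14) is a factor; dividing leaves 3*r**3 − 22*r**2 + 393*r + 2618.
Continuing, r = −14/3 is a root, so (3*r + 14) is a factor; dividing leaves r**2 − 12*r + 187.
The quadratic r**2 − 12*r + 187 has discriminant −604 < 0 and is irreducible over ℤ.

(3*r + 14)*(r + 14)*(r − 12)*(r**2 − 12*r + 187)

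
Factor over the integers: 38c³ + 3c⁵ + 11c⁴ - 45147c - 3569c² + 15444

Testing divisors of the constant over divisors of the leading coefficient, c = 1/3 is a root, giving the factor (3c - 1) and quotient c⁴ + 4c³ + 14c² - 1185c - 15444.
Next, c = 12 is a root, so (c - 12) divides it; the quotient is c³ + 16c² + 206c + 1287.
Next, c = -9 is a root, giving the factor (c + 9) and quotient c² + 7c + 143.
The quadratic c² + 7c + 143 has discriminant -523 < 0 and is irreducible over ℤ.

(3c - 1)(c + 9)(c - 12)(c² + 7c + 143)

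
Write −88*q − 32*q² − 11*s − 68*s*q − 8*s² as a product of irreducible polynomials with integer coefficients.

−(8*s + 4*q + 11)*(s + 8*q)

Group: −s*(8*s + 4*q + 11) − 8*q*(8*s + 4*q + 11); both groups contain (8*s + 4*q + 11).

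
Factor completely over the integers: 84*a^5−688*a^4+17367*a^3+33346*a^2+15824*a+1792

Testing divisors of the constant over divisors of the leading coefficient, a = −1/2 is a root, giving the factor (2*a+1) and quotient 42*a^4−365*a^3+8866*a^2+12240*a+1792.
Then a = −1/6 is a root, giving the factor (6*a+1) and quotient 7*a^3−62*a^2+1488*a+1792.
Next, a = −8/7 is a root, so (7*a+8) is a factor; dividing leaves a^2−10*a+224.
The quadratic a^2−10*a+224 has discriminant −796 < 0 and is irreducible over ℤ.

(2*a+1)*(6*a+1)*(7*a+8)*(a^2−10*a+224)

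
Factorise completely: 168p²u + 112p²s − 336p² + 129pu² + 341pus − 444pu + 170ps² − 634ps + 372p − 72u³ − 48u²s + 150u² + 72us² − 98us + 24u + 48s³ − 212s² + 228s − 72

Group: 7p(24pu + 16ps − 48p − 9u² + 3us + 12u + 6s² − 22s + 12) + (8u + 8s − 6)(24pu + 16ps − 48p − 9u² + 3us + 12u + 6s² − 22s + 12); both groups contain (24pu + 16ps − 48p − 9u² + 3us + 12u + 6s² − 22s + 12), so (7p + 8u + 8s − 6) is a factor with cofactor 24pu + 16ps − 48p − 9u² + 3us + 12u + 6s² − 22s + 12.
The cofactor groups again: 24pu + 16ps − 48p − 9u² + 3us + 12u + 6s² − 22s + 12 = 3u(8p − 3u + 3s − 2) + (2s − 6)(8p − 3u + 3s − 2); both groups contain (8p − 3u + 3s − 2), giving (3u + 2s − 6)(8p − 3u + 3s − 2).

(3u + 2s − 6)(7p + 8u + 8s − 6)(8p − 3u + 3s − 2)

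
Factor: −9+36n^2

Pull out the common factor 9; 4n^2−1 is a difference of squares.

9(2n+1)(2n−1)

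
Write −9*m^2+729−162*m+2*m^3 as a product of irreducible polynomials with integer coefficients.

(2*m−9)*(m+9)*(m−9)

Trying the rational-root candidates, m = −9 is a root, so (m+9) is a factor; dividing leaves 2*m^2−27*m+81.
The remaining quadratic factors as (m−9)(2*m−9).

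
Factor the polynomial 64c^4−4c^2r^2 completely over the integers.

Every term has a factor of 4c^2. Then 16c^2−r^2 = (4c)² − (r)².

4c^2(4c+r)(4c−r)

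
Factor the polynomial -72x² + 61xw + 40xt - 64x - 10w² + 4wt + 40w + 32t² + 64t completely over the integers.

Group: -9x(8x - 5w - 8t) + (2w - 4t - 8)(8x - 5w - 8t); both groups contain (8x - 5w - 8t).

-(8x - 5w - 8t)(9x - 2w + 4t + 8)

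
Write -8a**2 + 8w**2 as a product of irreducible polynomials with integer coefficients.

8(w - a)(w + a)

Pull out the common factor 8; w**2 - a**2 is a difference of squares.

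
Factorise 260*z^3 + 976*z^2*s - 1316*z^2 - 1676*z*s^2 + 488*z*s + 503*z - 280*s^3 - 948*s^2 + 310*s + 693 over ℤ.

Group: 13*z*(20*z^2 + 72*z*s - 112*z - 140*s^2 + 16*s + 99) + (2*s + 7)*(20*z^2 + 72*z*s - 112*z - 140*s^2 + 16*s + 99); both groups contain (20*z^2 + 72*z*s - 112*z - 140*s^2 + 16*s + 99), so (13*z + 2*s + 7) is a factor with cofactor 20*z^2 + 72*z*s - 112*z - 140*s^2 + 16*s + 99.
The cofactor groups again: 20*z^2 + 72*z*s - 112*z - 140*s^2 + 16*s + 99 = 2*z*(10*z - 14*s - 11) + (10*s - 9)*(10*z - 14*s - 11); both groups contain (10*z - 14*s - 11), giving (2*z + 10*s - 9)*(10*z - 14*s - 11).

(10*z - 14*s - 11)*(2*z + 10*s - 9)*(13*z + 2*s + 7)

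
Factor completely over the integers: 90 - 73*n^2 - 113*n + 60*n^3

By the rational root theorem, n = 9/5 is a root, giving the factor (5*n - 9) and quotient 12*n^2 + 7*n - 10.
The remaining quadratic factors as (4*n + 5)(3*n - 2).

(3*n - 2)*(4*n + 5)*(5*n - 9)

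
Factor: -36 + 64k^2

4(4k + 3)(4k - 3)

Pull out the common factor 4; 16k^2 - 9 is a difference of squares.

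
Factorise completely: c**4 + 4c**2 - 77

(c**2 + 11)(c**2 - 7)

Substitute u = c**2 to get a quadratic in u, then factor.
c**2 - 7 is irreducible over ℤ (7 is not a perfect square).
c**2 + 11 is irreducible over ℤ (always positive, so no real roots).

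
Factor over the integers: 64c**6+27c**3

Every term has a factor of c**3; factoring it out leaves 64c**3+27.
Recognize a sum of cubes with the parts 4c and 3.

c**3(4c+3)(16c**2−12c+9)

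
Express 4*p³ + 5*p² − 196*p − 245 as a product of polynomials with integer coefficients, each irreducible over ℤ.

Testing divisors of the constant over divisors of the leading coefficient, p = −7 is a root, so (p + 7) is a factor; dividing leaves 4*p² − 23*p − 35.
The remaining quadratic factors as (4*p + 5)(p − 7).

(4*p + 5)*(p + 7)*(p − 7)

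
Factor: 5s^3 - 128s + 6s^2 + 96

(5s - 4)(s + 6)(s - 4)

By the rational root theorem, s = 4 is a root, so (s - 4) divides it; the quotient is 5s^2 + 26s - 24.
The remaining quadratic factors as (s + 6)(5s - 4).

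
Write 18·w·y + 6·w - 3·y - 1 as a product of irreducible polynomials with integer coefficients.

Group as (18·w·y + 6·w) + (-3·y - 1) = 6·w·(3·y + 1) - (3·y + 1).
Both groups share the factor (3·y + 1).

(3·y + 1)·(6·w - 1)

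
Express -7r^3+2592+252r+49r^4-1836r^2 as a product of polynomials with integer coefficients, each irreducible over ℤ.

(7r+8)(7r-9)(r+6)(r-6)

Trying the rational-root candidates, r = 9/7 is a root, giving the factor (7r-9) and quotient 7r^3+8r^2-252r-288.
Next, r = -6 is a root, giving the factor (r+6) and quotient 7r^2-34r-48.
The remaining quadratic factors as (7r+8)(r-6).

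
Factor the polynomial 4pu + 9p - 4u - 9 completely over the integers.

Group as (4pu + 9p) + (-4u - 9) = p(4u + 9) - (4u + 9).
Both groups share the factor (4u + 9).

(4u + 9)(p - 1)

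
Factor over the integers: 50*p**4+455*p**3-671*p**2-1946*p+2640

(2*p-3)*(5*p+11)*(5*p-8)*(p+10)

Testing divisors of the constant over divisors of the leading coefficient, p = 8/5 is a root, so (5*p-8) is a factor; dividing leaves 10*p**3+107*p**2+37*p-330.
Next, p = -10 is a root, so (p+10) is a factor; dividing leaves 10*p**2+7*p-33.
The remaining quadratic factors as (5*p+11)(2*p-3).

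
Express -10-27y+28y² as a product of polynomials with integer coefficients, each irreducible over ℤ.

Need a pair with product 28·(-10) = -280 and sum -27: that's 8 and -35.
Split the middle term: 28y²+8y - 35y-10 = 4y(7y+2) - 5(7y+2).

(4y-5)(7y+2)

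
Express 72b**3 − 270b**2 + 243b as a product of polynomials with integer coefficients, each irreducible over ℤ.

Pull out the common factor 9b, then factor the remaining trinomial.

9b(2b − 3)(4b − 9)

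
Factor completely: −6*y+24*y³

6*y*(2*y+1)*(2*y−1)

Factor out 6*y, leaving 4*y²−1, which is a difference of two squares.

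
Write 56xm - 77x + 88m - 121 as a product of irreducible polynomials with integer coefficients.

(7x + 11)(8m - 11)

Group as (56xm - 77x) + (88m - 121) = 7x(8m - 11) + 11(8m - 11).
Both groups share the factor (8m - 11).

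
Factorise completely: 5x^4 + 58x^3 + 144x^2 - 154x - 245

By the rational root theorem, x = -1 is a root, giving the factor (x + 1) and quotient 5x^3 + 53x^2 + 91x - 245.
Continuing, x = -5 is a root, so (x + 5) divides it; the quotient is 5x^2 + 28x - 49.
The remaining quadratic factors as (x + 7)(5x - 7).

(5x - 7)(x + 1)(x + 5)(x + 7)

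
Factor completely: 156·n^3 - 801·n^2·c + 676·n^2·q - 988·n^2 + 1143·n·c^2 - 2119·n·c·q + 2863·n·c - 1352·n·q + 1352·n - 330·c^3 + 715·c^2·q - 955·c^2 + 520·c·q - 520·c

(4·n - 11·c - 8)·(13·n - 5·c)·(3·n - 6·c + 13·q - 13)

Group: 4·n·(39·n^2 - 93·n·c + 169·n·q - 169·n + 30·c^2 - 65·c·q + 65·c) + (-11·c - 8)·(39·n^2 - 93·n·c + 169·n·q - 169·n + 30·c^2 - 65·c·q + 65·c); both groups contain (39·n^2 - 93·n·c + 169·n·q - 169·n + 30·c^2 - 65·c·q + 65·c), so (4·n - 11·c - 8) is a factor with cofactor 39·n^2 - 93·n·c + 169·n·q - 169·n + 30·c^2 - 65·c·q + 65·c.
The cofactor groups again: 39·n^2 - 93·n·c + 169·n·q - 169·n + 30·c^2 - 65·c·q + 65·c = 3·n·(13·n - 5·c) + (-6·c + 13·q - 13)·(13·n - 5·c); both groups contain (13·n - 5·c), giving (3·n - 6·c + 13·q - 13)·(13·n - 5·c).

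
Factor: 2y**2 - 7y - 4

(2y + 1)(y - 4)

Need a pair with product 2·(-4) = -8 and sum -7: that's 1 and -8.
Split the middle term: 2y**2 + y - 8y - 4 = y(2y + 1) - 4(2y + 1).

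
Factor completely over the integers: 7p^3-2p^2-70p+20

(7p-2)(p^2-10)

Group as (7p^3-70p) + (-2p^2+20) = 7p(p^2-10) - 2(p^2-10).
Both groups share the factor (p^2-10).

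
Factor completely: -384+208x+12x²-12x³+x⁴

(x+4)(x-2)(x-6)(x-8)

By the rational root theorem, x = 2 is a root, so (x-2) is a factor; dividing leaves x³-10x²-8x+192.
Then x = 6 is a root, so (x-6) divides it; the quotient is x²-4x-32.
The remaining quadratic factors as (x-8)(x+4).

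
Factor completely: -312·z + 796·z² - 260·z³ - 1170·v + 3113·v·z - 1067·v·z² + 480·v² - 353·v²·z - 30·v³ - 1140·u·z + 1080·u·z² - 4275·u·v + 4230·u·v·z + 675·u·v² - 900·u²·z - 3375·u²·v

Group: 15·v·(-225·u² + 45·u·v + 270·u·z - 285·u - 2·v² - 23·v·z + 32·v - 65·z² + 199·z - 78) + 4·z·(-225·u² + 45·u·v + 270·u·z - 285·u - 2·v² - 23·v·z + 32·v - 65·z² + 199·z - 78); both groups contain (-225·u² + 45·u·v + 270·u·z - 285·u - 2·v² - 23·v·z + 32·v - 65·z² + 199·z - 78), so (15·v + 4·z) is a factor with cofactor -225·u² + 45·u·v + 270·u·z - 285·u - 2·v² - 23·v·z + 32·v - 65·z² + 199·z - 78.
The cofactor groups again: -225·u² + 45·u·v + 270·u·z - 285·u - 2·v² - 23·v·z + 32·v - 65·z² + 199·z - 78 = -15·u·(15·u - v - 5·z + 13) + (2·v + 13·z - 6)·(15·u - v - 5·z + 13); both groups contain (15·u - v - 5·z + 13), giving -(15·u - 2·v - 13·z + 6)·(15·u - v - 5·z + 13).

-(15·u - 2·v - 13·z + 6)·(15·u - v - 5·z + 13)·(15·v + 4·z)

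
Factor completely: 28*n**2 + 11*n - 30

(4*n + 5)*(7*n - 6)

Need a pair with product 28·(-30) = -840 and sum 11: that's 35 and -24.
Split the middle term: 28*n**2 + 35*n - 24*n - 30 = 7*n*(4*n + 5) - 6*(4*n + 5).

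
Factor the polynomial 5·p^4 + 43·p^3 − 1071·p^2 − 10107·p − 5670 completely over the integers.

(5·p + 3)·(p + 14)·(p + 9)·(p − 15)

Trying the rational-root candidates, p = 15 is a root, so (p − 15) is a factor; dividing leaves 5·p^3 + 118·p^2 + 699·p + 378.
Continuing, p = −14 is a root, so (p + 14) is a factor; dividing leaves 5·p^2 + 48·p + 27.
The remaining quadratic factors as (5·p + 3)(p + 9).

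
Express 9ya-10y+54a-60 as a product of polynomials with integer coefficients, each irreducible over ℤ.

Group as (9ya-10y) + (54a-60) = y(9a-10) + 6(9a-10).
Both groups share the factor (9a-10).

(9a-10)(y+6)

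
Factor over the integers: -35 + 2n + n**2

Two integers with product -35 and sum 2 are 7 and -5.

(n + 7)(n - 5)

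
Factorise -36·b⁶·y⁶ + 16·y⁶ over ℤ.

Pull out the common factor 4·y⁶, leaving -9·b⁶ + 4.
Recognize a difference of squares with the parts 2 and 3·b³.

-4·y⁶·(3·b³ + 2)·(3·b³ - 2)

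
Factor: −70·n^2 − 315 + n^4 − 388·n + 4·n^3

Trying the rational-root candidates, n = 9 is a root, giving the factor (n − 9) and quotient n^3 + 13·n^2 + 47·n + 35.
Next, n = −5 is a root, so (n + 5) is a factor; dividing leaves n^2 + 8·n + 7.
The remaining quadratic factors as (n + 1)(n + 7).

(n + 1)·(n + 5)·(n + 7)·(n − 9)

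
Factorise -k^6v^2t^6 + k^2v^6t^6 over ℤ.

-k^2t^6v^2(k + v)(k - v)(k^2 + v^2)

Every term has a factor of k^2v^2t^6; factoring it out leaves -k^4 + v^4.
Recognize a difference of squares with the parts v^2 and k^2.
-k^2 + v^2 is again a difference of squares: (-k + v)(k + v).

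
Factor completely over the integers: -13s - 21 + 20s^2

(4s + 3)(5s - 7)

Need a pair with product 20·(-21) = -420 and sum -13: that's 15 and -28.
Split the middle term: 20s^2 + 15s - 28s - 21 = 5s(4s + 3) - 7(4s + 3).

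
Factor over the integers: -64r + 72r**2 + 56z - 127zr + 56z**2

Group: 7z(8z - 9r + 8) - 8r(8z - 9r + 8); both groups contain (8z - 9r + 8).

(7z - 8r)(8z - 9r + 8)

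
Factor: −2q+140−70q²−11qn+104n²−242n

Group: −7q(10q+13n−14) + (8n−10)(10q+13n−14); both groups contain (10q+13n−14).

−(7q−8n+10)(10q+13n−14)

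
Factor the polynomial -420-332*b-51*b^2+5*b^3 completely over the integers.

(5*b+14)*(b+2)*(b-15)

Among the possible rational roots, b = -14/5 is a root, giving the factor (5*b+14) and quotient b^2-13*b-30.
The remaining quadratic factors as (b+2)(b-15).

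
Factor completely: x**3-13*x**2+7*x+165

(x+3)*(x-11)*(x-5)

Among the possible rational roots, x = 11 is a root, giving the factor (x-11) and quotient x**2-2*x-15.
The remaining quadratic factors as (x-5)(x+3).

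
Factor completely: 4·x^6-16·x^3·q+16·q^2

4·(x^3-2·q)^2

Factor out 4 first: what remains is x^6-4·x^3·q+4·q^2.
Recognize a perfect-square trinomial with the parts x^3 and 2·q.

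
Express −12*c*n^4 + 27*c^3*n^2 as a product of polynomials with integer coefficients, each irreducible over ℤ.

Every term has a factor of 3*c*n^2. Then 9*c^2 − 4*n^2 = (3*c)² − (2*n)².

3*c*n^2*(3*c + 2*n)*(3*c − 2*n)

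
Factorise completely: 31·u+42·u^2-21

Need a pair with product 42·(-21) = -882 and sum 31: that's 49 and -18.
Split the middle term: 42·u^2+49·u - 18·u-21 = 7·u·(6·u+7) - 3·(6·u+7).

(6·u+7)·(7·u-3)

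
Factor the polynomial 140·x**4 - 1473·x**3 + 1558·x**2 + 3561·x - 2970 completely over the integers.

Testing divisors of the constant over divisors of the leading coefficient, x = -10/7 is a root, so (7·x + 10) divides it; the quotient is 20·x**3 - 239·x**2 + 564·x - 297.
Then x = 9 is a root, so (x - 9) is a factor; dividing leaves 20·x**2 - 59·x + 33.
The remaining quadratic factors as (4·x - 3)(5·x - 11).

(4·x - 3)·(5·x - 11)·(7·x + 10)·(x - 9)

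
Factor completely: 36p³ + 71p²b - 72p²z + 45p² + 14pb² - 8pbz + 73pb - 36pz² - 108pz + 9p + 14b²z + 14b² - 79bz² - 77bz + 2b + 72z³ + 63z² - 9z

(9p + 2b - 9z)(4p + 7b - 8z + 1)(p + z + 1)

Group: 4p(9p² + 2pb + 9p + 2bz + 2b - 9z² - 9z) + (7b - 8z + 1)(9p² + 2pb + 9p + 2bz + 2b - 9z² - 9z); both groups contain (9p² + 2pb + 9p + 2bz + 2b - 9z² - 9z), so (4p + 7b - 8z + 1) is a factor with cofactor 9p² + 2pb + 9p + 2bz + 2b - 9z² - 9z.
The cofactor groups again: 9p² + 2pb + 9p + 2bz + 2b - 9z² - 9z = p(9p + 2b - 9z) + (z + 1)(9p + 2b - 9z); both groups contain (9p + 2b - 9z), giving (p + z + 1)(9p + 2b - 9z).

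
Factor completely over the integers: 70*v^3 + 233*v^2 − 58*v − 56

Testing divisors of the constant over divisors of the leading coefficient, v = −7/2 is a root, so (2*v + 7) divides it; the quotient is 35*v^2 − 6*v − 8.
The remaining quadratic factors as (5*v + 2)(7*v − 4).

(2*v + 7)*(5*v + 2)*(7*v − 4)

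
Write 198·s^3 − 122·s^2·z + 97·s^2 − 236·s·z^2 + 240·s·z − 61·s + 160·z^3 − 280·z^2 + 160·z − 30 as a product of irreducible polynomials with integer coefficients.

Group: 9·s·(22·s^2 − 38·s·z + 23·s + 16·z^2 − 20·z + 6) + (10·z − 5)·(22·s^2 − 38·s·z + 23·s + 16·z^2 − 20·z + 6); both groups contain (22·s^2 − 38·s·z + 23·s + 16·z^2 − 20·z + 6), so (9·s + 10·z − 5) is a factor with cofactor 22·s^2 − 38·s·z + 23·s + 16·z^2 − 20·z + 6.
The cofactor groups again: 22·s^2 − 38·s·z + 23·s + 16·z^2 − 20·z + 6 = 2·s·(11·s − 8·z + 6) + (−2·z + 1)·(11·s − 8·z + 6); both groups contain (11·s − 8·z + 6), giving (2·s − 2·z + 1)·(11·s − 8·z + 6).

(11·s − 8·z + 6)·(2·s − 2·z + 1)·(9·s + 10·z − 5)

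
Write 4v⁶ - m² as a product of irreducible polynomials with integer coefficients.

Recognize a difference of squares with the parts 2v³ and m.

(2v³ - m)(2v³ + m)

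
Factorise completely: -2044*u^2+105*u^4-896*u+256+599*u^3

(3*u-8)*(5*u-1)*(7*u+4)*(u+8)

By the rational root theorem, u = 8/3 is a root, so (3*u-8) divides it; the quotient is 35*u^3+293*u^2+100*u-32.
Continuing, u = -8 is a root, so (u+8) is a factor; dividing leaves 35*u^2+13*u-4.
The remaining quadratic factors as (7*u+4)(5*u-1).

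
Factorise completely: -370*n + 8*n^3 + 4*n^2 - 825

(2*n + 11)*(2*n + 5)*(2*n - 15)

By the rational root theorem, n = -5/2 is a root, so (2*n + 5) is a factor; dividing leaves 4*n^2 - 8*n - 165.
The remaining quadratic factors as (2*n - 15)(2*n + 11).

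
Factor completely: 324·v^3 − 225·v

9·v·(6·v + 5)·(6·v − 5)

Factor out 9·v, leaving 36·v^2 − 25, which is a difference of two squares.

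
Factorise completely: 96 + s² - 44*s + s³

Among the possible rational roots, s = 4 is a root, giving the factor (s - 4) and quotient s² + 5*s - 24.
The remaining quadratic factors as (s + 8)(s - 3).

(s + 8)*(s - 3)*(s - 4)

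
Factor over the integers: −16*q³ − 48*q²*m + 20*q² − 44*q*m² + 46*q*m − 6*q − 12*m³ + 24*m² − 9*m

−(2*q + 2*m − 1)*(4*q + 2*m − 3)*(2*q + 3*m)

Group: 2*q*(−8*q² − 12*q*m + 10*q − 4*m² + 8*m − 3) + 3*m*(−8*q² − 12*q*m + 10*q − 4*m² + 8*m − 3); both groups contain (−8*q² − 12*q*m + 10*q − 4*m² + 8*m − 3), so (2*q + 3*m) is a factor with cofactor −8*q² − 12*q*m + 10*q − 4*m² + 8*m − 3.
The cofactor groups again: −8*q² − 12*q*m + 10*q − 4*m² + 8*m − 3 = −2*q*(4*q + 2*m − 3) + (−2*m + 1)*(4*q + 2*m − 3); both groups contain (4*q + 2*m − 3), giving −(2*q + 2*m − 1)*(4*q + 2*m − 3).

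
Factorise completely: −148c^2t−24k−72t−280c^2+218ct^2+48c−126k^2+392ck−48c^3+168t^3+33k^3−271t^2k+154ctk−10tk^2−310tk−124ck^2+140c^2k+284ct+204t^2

Group: 2c(−24c^2+22ct+34ck+4c+21t^2−26tk−6t−11k^2−2k) + (8t−3k+12)(−24c^2+22ct+34ck+4c+21t^2−26tk−6t−11k^2−2k); both groups contain (−24c^2+22ct+34ck+4c+21t^2−26tk−6t−11k^2−2k), so (2c+8t−3k+12) is a factor with cofactor −24c^2+22ct+34ck+4c+21t^2−26tk−6t−11k^2−2k.
The cofactor groups again: −24c^2+22ct+34ck+4c+21t^2−26tk−6t−11k^2−2k = −2c(12c+7t−11k−2) + (3t+k)(12c+7t−11k−2); both groups contain (12c+7t−11k−2), giving −(2c−3t−k)(12c+7t−11k−2).

−(12c+7t−11k−2)(2c+8t−3k+12)(2c−3t−k)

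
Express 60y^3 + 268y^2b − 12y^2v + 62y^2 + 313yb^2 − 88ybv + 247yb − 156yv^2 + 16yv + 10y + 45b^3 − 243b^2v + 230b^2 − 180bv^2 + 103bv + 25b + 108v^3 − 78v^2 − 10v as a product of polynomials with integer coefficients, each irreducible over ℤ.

(2y + 5b − 2v)(5y + 9b + 9v + 1)(6y + b − 6v + 5)

Group: 5y(12y^2 + 32yb − 24yv + 10y + 5b^2 − 32bv + 25b + 12v^2 − 10v) + (9b + 9v + 1)(12y^2 + 32yb − 24yv + 10y + 5b^2 − 32bv + 25b + 12v^2 − 10v); both groups contain (12y^2 + 32yb − 24yv + 10y + 5b^2 − 32bv + 25b + 12v^2 − 10v), so (5y + 9b + 9v + 1) is a factor with cofactor 12y^2 + 32yb − 24yv + 10y + 5b^2 − 32bv + 25b + 12v^2 − 10v.
The cofactor groups again: 12y^2 + 32yb − 24yv + 10y + 5b^2 − 32bv + 25b + 12v^2 − 10v = 6y(2y + 5b − 2v) + (b − 6v + 5)(2y + 5b − 2v); both groups contain (2y + 5b − 2v), giving (6y + b − 6v + 5)(2y + 5b − 2v).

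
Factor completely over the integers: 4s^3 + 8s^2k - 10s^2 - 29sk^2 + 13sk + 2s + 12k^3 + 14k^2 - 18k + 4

Group: s(4s^2 - 8sk - 2s + 3k^2 + 5k - 2) + (4k - 2)(4s^2 - 8sk - 2s + 3k^2 + 5k - 2); both groups contain (4s^2 - 8sk - 2s + 3k^2 + 5k - 2), so (s + 4k - 2) is a factor with cofactor 4s^2 - 8sk - 2s + 3k^2 + 5k - 2.
The cofactor groups again: 4s^2 - 8sk - 2s + 3k^2 + 5k - 2 = 2s(2s - 3k + 1) + (-k - 2)(2s - 3k + 1); both groups contain (2s - 3k + 1), giving (2s - k - 2)(2s - 3k + 1).

(2s - 3k + 1)(2s - k - 2)(s + 4k - 2)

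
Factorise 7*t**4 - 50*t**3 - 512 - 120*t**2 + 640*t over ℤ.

Testing divisors of the constant over divisors of the leading coefficient, t = 2 is a root, so (t - 2) divides it; the quotient is 7*t**3 - 36*t**2 - 192*t + 256.
Next, t = 8 is a root, so (t - 8) is a factor; dividing leaves 7*t**2 + 20*t - 32.
The remaining quadratic factors as (t + 4)(7*t - 8).

(7*t - 8)*(t + 4)*(t - 2)*(t - 8)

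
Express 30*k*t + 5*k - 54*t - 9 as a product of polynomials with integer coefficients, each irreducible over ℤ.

Group as (30*k*t + 5*k) + (-54*t - 9) = 5*k*(6*t + 1) - 9*(6*t + 1).
Both groups share the factor (6*t + 1).

(5*k - 9)*(6*t + 1)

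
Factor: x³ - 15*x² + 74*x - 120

Testing divisors of the constant over divisors of the leading coefficient, x = 5 is a root, so (x - 5) is a factor; dividing leaves x² - 10*x + 24.
The remaining quadratic factors as (x - 4)(x - 6).

(x - 4)*(x - 5)*(x - 6)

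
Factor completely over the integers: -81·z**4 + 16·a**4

(2·a + 3·z)·(2·a - 3·z)·(4·a**2 + 9·z**2)

Write as (4·a**2)² − (9·z**2)², then factor 4·a**2 - 9·z**2 once more.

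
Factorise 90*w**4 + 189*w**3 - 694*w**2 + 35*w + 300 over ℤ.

(3*w - 5)*(5*w + 3)*(6*w - 5)*(w + 4)

Among the possible rational roots, w = -4 is a root, so (w + 4) divides it; the quotient is 90*w**3 - 171*w**2 - 10*w + 75.
Continuing, w = 5/3 is a root, so (3*w - 5) divides it; the quotient is 30*w**2 - 7*w - 15.
The remaining quadratic factors as (6*w - 5)(5*w + 3).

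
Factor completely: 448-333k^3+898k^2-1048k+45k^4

Among the possible rational roots, k = 2 is a root, giving the factor (k-2) and quotient 45k^3-243k^2+412k-224.
Then k = 4/3 is a root, so (3k-4) divides it; the quotient is 15k^2-61k+56.
The remaining quadratic factors as (3k-8)(5k-7).

(3k-4)(3k-8)(5k-7)(k-2)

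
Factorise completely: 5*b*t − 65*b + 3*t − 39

Group as (5*b*t − 65*b) + (3*t − 39) = 5*b*(t − 13) + 3*(t − 13).
Both groups share the factor (t − 13).

(5*b + 3)*(t − 13)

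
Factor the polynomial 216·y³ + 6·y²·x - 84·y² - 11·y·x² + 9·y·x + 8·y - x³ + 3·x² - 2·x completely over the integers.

(4·y - x)·(6·y + x - 1)·(9·y + x - 2)

Group: 9·y·(24·y² - 2·y·x - 4·y - x² + x) + (x - 2)·(24·y² - 2·y·x - 4·y - x² + x); both groups contain (24·y² - 2·y·x - 4·y - x² + x), so (9·y + x - 2) is a factor with cofactor 24·y² - 2·y·x - 4·y - x² + x.
The cofactor groups again: 24·y² - 2·y·x - 4·y - x² + x = 6·y·(4·y - x) + (x - 1)·(4·y - x); both groups contain (4·y - x), giving (6·y + x - 1)·(4·y - x).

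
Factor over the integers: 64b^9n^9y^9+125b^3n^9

Pull out the common factor b^3n^9, leaving 64b^6y^9+125.
Recognize a sum of cubes with the parts 5 and 4b^2y^3.

b^3n^9(4b^2y^3+5)(16b^4y^6-20b^2y^3+25)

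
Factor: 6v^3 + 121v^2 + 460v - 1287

By the rational root theorem, v = -9 is a root, giving the factor (v + 9) and quotient 6v^2 + 67v - 143.
The remaining quadratic factors as (6v - 11)(v + 13).

(6v - 11)(v + 13)(v + 9)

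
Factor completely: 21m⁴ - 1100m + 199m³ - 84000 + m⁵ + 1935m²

(m + 15)(m + 8)(m - 5)(m² + 3m + 140)

Trying the rational-root candidates, m = -15 is a root, giving the factor (m + 15) and quotient m⁴ + 6m³ + 109m² + 300m - 5600.
Continuing, m = -8 is a root, so (m + 8) divides it; the quotient is m³ - 2m² + 125m - 700.
Continuing, m = 5 is a root, giving the factor (m - 5) and quotient m² + 3m + 140.
The quadratic m² + 3m + 140 has discriminant -551 < 0 and is irreducible over ℤ.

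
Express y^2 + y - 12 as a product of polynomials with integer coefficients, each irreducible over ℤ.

Two integers with product -12 and sum 1 are -3 and 4.

(y + 4)·(y - 3)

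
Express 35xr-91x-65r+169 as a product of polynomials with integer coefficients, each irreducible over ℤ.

Group as (35xr-91x) + (-65r+169) = 7x(5r-13) - 13(5r-13).
Both groups share the factor (5r-13).

(5r-13)(7x-13)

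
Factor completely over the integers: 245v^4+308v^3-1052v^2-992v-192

By the rational root theorem, v = -4/7 is a root, so (7v+4) is a factor; dividing leaves 35v^3+24v^2-164v-48.
Then v = 2 is a root, so (v-2) is a factor; dividing leaves 35v^2+94v+24.
The remaining quadratic factors as (5v+12)(7v+2).

(5v+12)(7v+2)(7v+4)(v-2)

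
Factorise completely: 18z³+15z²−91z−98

Among the possible rational roots, z = −2 is a root, so (z+2) is a factor; dividing leaves 18z²−21z−49.
The remaining quadratic factors as (6z+7)(3z−7).

(3z−7)(6z+7)(z+2)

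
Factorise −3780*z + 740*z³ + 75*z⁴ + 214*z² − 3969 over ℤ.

By the rational root theorem, z = −9 is a root, so (z + 9) divides it; the quotient is 75*z³ + 65*z² − 371*z − 441.
Continuing, z = −9/5 is a root, so (5*z + 9) divides it; the quotient is 15*z² − 14*z − 49.
The remaining quadratic factors as (3*z − 7)(5*z + 7).

(3*z − 7)*(5*z + 7)*(5*z + 9)*(z + 9)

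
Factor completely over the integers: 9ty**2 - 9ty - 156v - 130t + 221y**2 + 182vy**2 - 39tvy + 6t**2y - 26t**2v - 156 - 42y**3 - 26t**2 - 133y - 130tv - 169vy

Group: 2t(-13tv + 3ty - 13t + 26vy - 39v - 6y**2 + 35y - 39) + (7y + 4)(-13tv + 3ty - 13t + 26vy - 39v - 6y**2 + 35y - 39); both groups contain (-13tv + 3ty - 13t + 26vy - 39v - 6y**2 + 35y - 39), so (2t + 7y + 4) is a factor with cofactor -13tv + 3ty - 13t + 26vy - 39v - 6y**2 + 35y - 39.
The cofactor groups again: -13tv + 3ty - 13t + 26vy - 39v - 6y**2 + 35y - 39 = -t(13v - 3y + 13) + (2y - 3)(13v - 3y + 13); both groups contain (13v - 3y + 13), giving -(t - 2y + 3)(13v - 3y + 13).

-(13v - 3y + 13)(2t + 7y + 4)(t - 2y + 3)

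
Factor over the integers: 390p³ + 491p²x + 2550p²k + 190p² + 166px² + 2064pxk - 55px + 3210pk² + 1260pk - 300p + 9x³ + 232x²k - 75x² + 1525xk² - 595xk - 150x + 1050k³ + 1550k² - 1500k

Group: 13p(30p² + 17px + 180pk - 20p + x² + 25xk - 10x + 150k² - 100k) + (9x + 7k + 15)(30p² + 17px + 180pk - 20p + x² + 25xk - 10x + 150k² - 100k); both groups contain (30p² + 17px + 180pk - 20p + x² + 25xk - 10x + 150k² - 100k), so (13p + 9x + 7k + 15) is a factor with cofactor 30p² + 17px + 180pk - 20p + x² + 25xk - 10x + 150k² - 100k.
The cofactor groups again: 30p² + 17px + 180pk - 20p + x² + 25xk - 10x + 150k² - 100k = 2p(15p + x + 15k - 10) + (x + 10k)(15p + x + 15k - 10); both groups contain (15p + x + 15k - 10), giving (2p + x + 10k)(15p + x + 15k - 10).

(2p + x + 10k)(15p + x + 15k - 10)(13p + 9x + 7k + 15)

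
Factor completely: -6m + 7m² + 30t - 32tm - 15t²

-(5t - m)(3t + 7m - 6)

Group: -3t(5t - m) + (-7m + 6)(5t - m); both groups contain (5t - m).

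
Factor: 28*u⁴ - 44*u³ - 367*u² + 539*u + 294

(2*u + 7)*(2*u - 7)*(7*u + 3)*(u - 2)

Trying the rational-root candidates, u = -3/7 is a root, so (7*u + 3) divides it; the quotient is 4*u³ - 8*u² - 49*u + 98.
Then u = 2 is a root, so (u - 2) is a factor; dividing leaves 4*u² - 49.
The remaining quadratic factors as (2*u - 7)(2*u + 7).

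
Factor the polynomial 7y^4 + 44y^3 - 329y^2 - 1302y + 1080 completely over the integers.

(7y - 5)(y + 4)(y + 9)(y - 6)

Among the possible rational roots, y = 6 is a root, giving the factor (y - 6) and quotient 7y^3 + 86y^2 + 187y - 180.
Continuing, y = 5/7 is a root, so (7y - 5) is a factor; dividing leaves y^2 + 13y + 36.
The remaining quadratic factors as (y + 4)(y + 9).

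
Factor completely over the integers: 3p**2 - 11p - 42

Need a pair with product 3·(-42) = -126 and sum -11: that's -18 and 7.
Split the middle term: 3p**2 - 18p + 7p - 42 = 3p(p - 6) + 7(p - 6).

(3p + 7)(p - 6)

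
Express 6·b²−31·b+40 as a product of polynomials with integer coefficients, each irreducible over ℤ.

Need a pair with product 6·40 = 240 and sum −31: that's −16 and −15.
Split the middle term: 6·b²−16·b − 15·b+40 = 2·b·(3·b−8) − 5·(3·b−8).

(2·b−5)·(3·b−8)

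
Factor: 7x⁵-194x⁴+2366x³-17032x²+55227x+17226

(7x+2)(x-11)(x-9)(x²-8x+87)

Trying the rational-root candidates, x = 9 is a root, giving the factor (x-9) and quotient 7x⁴-131x³+1187x²-6349x-1914.
Then x = -2/7 is a root, so (7x+2) is a factor; dividing leaves x³-19x²+175x-957.
Then x = 11 is a root, giving the factor (x-11) and quotient x²-8x+87.
The quadratic x²-8x+87 has discriminant -284 < 0 and is irreducible over ℤ.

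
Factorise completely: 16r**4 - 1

Write as (4r**2)² − (1)², then factor 4r**2 - 1 once more.

(2r + 1)(2r - 1)(4r**2 + 1)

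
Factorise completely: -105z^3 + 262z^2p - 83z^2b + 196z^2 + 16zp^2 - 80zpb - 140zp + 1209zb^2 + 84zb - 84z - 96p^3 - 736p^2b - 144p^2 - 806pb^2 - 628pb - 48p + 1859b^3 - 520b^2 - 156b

Group: 5z(-21z^2 + 2zp + 38zb + 14z + 8p^2 + 70pb + 8p + 143b^2 + 26b) + (-12p + 13b - 6)(-21z^2 + 2zp + 38zb + 14z + 8p^2 + 70pb + 8p + 143b^2 + 26b); both groups contain (-21z^2 + 2zp + 38zb + 14z + 8p^2 + 70pb + 8p + 143b^2 + 26b), so (5z - 12p + 13b - 6) is a factor with cofactor -21z^2 + 2zp + 38zb + 14z + 8p^2 + 70pb + 8p + 143b^2 + 26b.
The cofactor groups again: -21z^2 + 2zp + 38zb + 14z + 8p^2 + 70pb + 8p + 143b^2 + 26b = -7z(3z - 2p - 11b - 2) + (-4p - 13b)(3z - 2p - 11b - 2); both groups contain (3z - 2p - 11b - 2), giving -(7z + 4p + 13b)(3z - 2p - 11b - 2).

-(3z - 2p - 11b - 2)(7z + 4p + 13b)(5z - 12p + 13b - 6)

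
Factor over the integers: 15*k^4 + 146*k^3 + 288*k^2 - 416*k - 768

(3*k + 4)*(5*k - 8)*(k + 4)*(k + 6)

Trying the rational-root candidates, k = -4/3 is a root, giving the factor (3*k + 4) and quotient 5*k^3 + 42*k^2 + 40*k - 192.
Continuing, k = 8/5 is a root, so (5*k - 8) divides it; the quotient is k^2 + 10*k + 24.
The remaining quadratic factors as (k + 6)(k + 4).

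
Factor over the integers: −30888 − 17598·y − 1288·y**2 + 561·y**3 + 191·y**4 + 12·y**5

Among the possible rational roots, y = 13/3 is a root, giving the factor (3·y − 13) and quotient 4·y**4 + 81·y**3 + 538·y**2 + 1902·y + 2376.
Next, y = −12 is a root, so (y + 12) divides it; the quotient is 4·y**3 + 33·y**2 + 142·y + 198.
Continuing, y = −9/4 is a root, so (4·y + 9) divides it; the quotient is y**2 + 6·y + 22.
The quadratic y**2 + 6·y + 22 has discriminant −52 < 0 and is irreducible over ℤ.

(3·y − 13)·(4·y + 9)·(y + 12)·(y**2 + 6·y + 22)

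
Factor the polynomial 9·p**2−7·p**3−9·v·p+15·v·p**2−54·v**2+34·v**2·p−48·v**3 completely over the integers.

Group: 8·v·(−6·v**2−v·p+p**2) + (−7·p+9)·(−6·v**2−v·p+p**2); both groups contain (−6·v**2−v·p+p**2), so (8·v−7·p+9) is a factor with cofactor −6·v**2−v·p+p**2.
The cofactor groups again: −6·v**2−v·p+p**2 = −3·v·(2·v+p) + p·(2·v+p); both groups contain (2·v+p), giving −(3·v−p)·(2·v+p).

−(8·v−7·p+9)·(3·v−p)·(2·v+p)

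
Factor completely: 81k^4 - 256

Difference of squares twice: with A = 3k and B = 4, A⁴ − B⁴ = (A² − B²)(A² + B²), and A² − B² factors again.

(3k + 4)(3k - 4)(9k^2 + 16)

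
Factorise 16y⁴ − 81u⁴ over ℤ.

(2y − 3u)(2y + 3u)(4y² + 9u²)

Difference of squares twice: with A = 2y and B = 3u, A⁴ − B⁴ = (A² − B²)(A² + B²), and A² − B² factors again.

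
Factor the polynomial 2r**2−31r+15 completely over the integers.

Need a pair with product 2·15 = 30 and sum −31: that's −30 and −1.
Split the middle term: 2r**2−30r − r+15 = 2r(r−15) − (r−15).

(2r−1)(r−15)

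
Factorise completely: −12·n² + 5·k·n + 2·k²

Group: 2·k·(k + 4·n) − 3·n·(k + 4·n); both groups contain (k + 4·n).

(2·k − 3·n)·(k + 4·n)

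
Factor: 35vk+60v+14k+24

Group as (35vk+60v) + (14k+24) = 5v(7k+12) + 2(7k+12).
Both groups share the factor (7k+12).

(5v+2)(7k+12)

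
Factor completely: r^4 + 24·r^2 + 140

Substitute u = r^2 to get a quadratic in u, then factor.
r^2 + 10 is irreducible over ℤ (always positive, so no real roots).
r^2 + 14 is irreducible over ℤ (always positive, so no real roots).

(r^2 + 10)·(r^2 + 14)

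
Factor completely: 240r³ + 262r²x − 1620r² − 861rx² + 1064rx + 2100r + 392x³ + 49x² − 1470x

(10r − 7x)(3r + 8x − 15)(8r − 7x − 14)

Group: 3r(80r² − 126rx − 140r + 49x² + 98x) + (8x − 15)(80r² − 126rx − 140r + 49x² + 98x); both groups contain (80r² − 126rx − 140r + 49x² + 98x), so (3r + 8x − 15) is a factor with cofactor 80r² − 126rx − 140r + 49x² + 98x.
The cofactor groups again: 80r² − 126rx − 140r + 49x² + 98x = 10r(8r − 7x − 14) − 7x(8r − 7x − 14); both groups contain (8r − 7x − 14), giving (10r − 7x)(8r − 7x − 14).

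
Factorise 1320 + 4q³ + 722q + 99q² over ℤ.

(4q + 11)(q + 10)(q + 12)

Testing divisors of the constant over divisors of the leading coefficient, q = −12 is a root, so (q + 12) is a factor; dividing leaves 4q² + 51q + 110.
The remaining quadratic factors as (q + 10)(4q + 11).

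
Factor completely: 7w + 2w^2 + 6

(2w + 3)(w + 2)

Need a pair with product 2·6 = 12 and sum 7: that's 4 and 3.
Split the middle term: 2w^2 + 4w + 3w + 6 = 2w(w + 2) + 3(w + 2).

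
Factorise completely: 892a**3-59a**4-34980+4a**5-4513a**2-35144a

Testing divisors of the constant over divisors of the leading coefficient, a = -3 is a root, so (a+3) is a factor; dividing leaves 4a**4-71a**3+1105a**2-7828a-11660.
Continuing, a = -5/4 is a root, so (4a+5) divides it; the quotient is a**3-19a**2+300a-2332.
Then a = 11 is a root, giving the factor (a-11) and quotient a**2-8a+212.
The quadratic a**2-8a+212 has discriminant -784 < 0 and is irreducible over ℤ.

(4a+5)(a+3)(a-11)(a**2-8a+212)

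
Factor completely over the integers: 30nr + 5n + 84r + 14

(5n + 14)(6r + 1)

Group as (30nr + 5n) + (84r + 14) = 5n(6r + 1) + 14(6r + 1).
Both groups share the factor (6r + 1).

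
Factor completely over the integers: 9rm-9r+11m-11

Group as (9rm-9r) + (11m-11) = 9r(m-1) + 11(m-1).
Both groups share the factor (m-1).

(9r+11)(m-1)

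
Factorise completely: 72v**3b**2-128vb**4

8b**2v(3v-4b)(3v+4b)

Factor out 8vb**2, leaving 9v**2-16b**2, which is a difference of two squares.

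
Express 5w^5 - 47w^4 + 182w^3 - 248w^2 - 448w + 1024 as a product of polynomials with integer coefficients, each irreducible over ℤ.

By the rational root theorem, w = 2 is a root, so (w - 2) is a factor; dividing leaves 5w^4 - 37w^3 + 108w^2 - 32w - 512.
Continuing, w = 4 is a root, so (w - 4) is a factor; dividing leaves 5w^3 - 17w^2 + 40w + 128.
Next, w = -8/5 is a root, so (5w + 8) divides it; the quotient is w^2 - 5w + 16.
The quadratic w^2 - 5w + 16 has discriminant -39 < 0 and is irreducible over ℤ.

(5w + 8)(w - 2)(w - 4)(w^2 - 5w + 16)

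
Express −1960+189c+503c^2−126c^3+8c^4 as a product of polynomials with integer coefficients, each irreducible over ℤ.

By the rational root theorem, c = 8 is a root, giving the factor (c−8) and quotient 8c^3−62c^2+7c+245.
Then c = −7/4 is a root, giving the factor (4c+7) and quotient 2c^2−19c+35.
The remaining quadratic factors as (2c−5)(c−7).

(2c−5)(4c+7)(c−7)(c−8)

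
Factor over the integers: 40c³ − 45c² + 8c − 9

(8c − 9)(5c² + 1)

Group as (40c³ + 8c) + (−45c² − 9) = 8c(5c² + 1) − 9(5c² + 1).
Both groups share the factor (5c² + 1).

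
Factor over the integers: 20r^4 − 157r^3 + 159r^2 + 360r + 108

(4r + 3)(5r + 2)(r − 3)(r − 6)

By the rational root theorem, r = 3 is a root, so (r − 3) is a factor; dividing leaves 20r^3 − 97r^2 − 132r − 36.
Next, r = −2/5 is a root, so (5r + 2) divides it; the quotient is 4r^2 − 21r − 18.
The remaining quadratic factors as (r − 6)(4r + 3).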